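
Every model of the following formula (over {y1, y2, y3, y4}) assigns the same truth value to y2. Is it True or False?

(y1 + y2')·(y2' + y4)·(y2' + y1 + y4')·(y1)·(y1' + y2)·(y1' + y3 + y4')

Suppose y2 = 0.
From the singleton clause (y1), y1 = 1.
But (y1') is also a unit clause — contradiction.
So every satisfying assignment has y2 = True.

True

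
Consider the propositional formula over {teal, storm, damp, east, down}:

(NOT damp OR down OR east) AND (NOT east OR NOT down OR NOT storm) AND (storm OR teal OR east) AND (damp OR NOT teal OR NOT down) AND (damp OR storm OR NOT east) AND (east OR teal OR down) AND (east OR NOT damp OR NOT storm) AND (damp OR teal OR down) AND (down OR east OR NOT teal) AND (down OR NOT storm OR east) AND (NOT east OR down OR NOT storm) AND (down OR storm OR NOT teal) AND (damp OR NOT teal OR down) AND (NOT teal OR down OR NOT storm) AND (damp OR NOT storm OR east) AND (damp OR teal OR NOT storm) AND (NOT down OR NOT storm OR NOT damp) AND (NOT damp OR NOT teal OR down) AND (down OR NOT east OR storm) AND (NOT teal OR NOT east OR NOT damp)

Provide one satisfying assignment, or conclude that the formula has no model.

teal=true,  storm=false,  damp=true,  east=false,  down=true

Try damp = true.
Try down = true.
Unit clause (NOT storm) forces storm = false.
Try teal = true.
Unit clause (NOT east) forces east = false.
This assignment satisfies each clause.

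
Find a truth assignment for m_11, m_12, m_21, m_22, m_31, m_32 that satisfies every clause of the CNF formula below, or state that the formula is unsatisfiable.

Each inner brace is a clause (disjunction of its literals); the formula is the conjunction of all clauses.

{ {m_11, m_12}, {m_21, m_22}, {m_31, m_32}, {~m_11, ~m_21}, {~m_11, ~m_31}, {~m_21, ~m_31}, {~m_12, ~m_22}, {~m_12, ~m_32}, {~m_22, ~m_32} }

UNSATISFIABLE

Suppose m_11 = 1.
(~m_21) alone gives m_21 = 0.
(m_22) alone gives m_22 = 1.
(~m_31) alone gives m_31 = 0.
(m_32) alone gives m_32 = 1.
Now (~m_32) is unsatisfied and unit — conflict.
Undo m_11 and try m_11 = 0.
(m_12) alone gives m_12 = 1.
(~m_22) alone gives m_22 = 0.
(m_21) alone gives m_21 = 1.
(~m_31) alone gives m_31 = 0.
(m_32) alone gives m_32 = 1.
Now (~m_32) is unsatisfied and unit — conflict.
Both values of m_11 lead to a conflict.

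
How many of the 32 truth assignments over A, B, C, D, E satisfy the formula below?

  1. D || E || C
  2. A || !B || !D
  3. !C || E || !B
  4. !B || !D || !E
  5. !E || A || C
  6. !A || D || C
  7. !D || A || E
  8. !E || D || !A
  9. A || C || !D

10

There are 2^5 = 32 truth assignments over (A, B, C, D, E).
Split on B. With B = true, the clauses containing B are satisfied and !B drops from the rest; 2 of the 2^4 = 16 assignments to the other variables satisfy what remains.
With B = false, by the same count on the reduced clause set, 8 assignments work.
(One model: A=F, B=F, C=T, D=F, E=F.)
Total: 2 + 8 = 10.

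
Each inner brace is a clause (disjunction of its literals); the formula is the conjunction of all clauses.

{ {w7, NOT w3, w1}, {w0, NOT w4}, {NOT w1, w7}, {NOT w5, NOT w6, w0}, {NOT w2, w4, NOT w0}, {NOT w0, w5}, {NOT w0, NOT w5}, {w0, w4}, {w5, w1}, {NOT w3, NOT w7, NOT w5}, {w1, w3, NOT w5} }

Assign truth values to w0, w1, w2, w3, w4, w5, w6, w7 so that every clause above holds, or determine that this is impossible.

Suppose w0 = true.
The clause (w5) is unit, so w5 = true.
Now (NOT w5) is unsatisfied and unit — conflict.
So w0 must be the other value — set w0 = false.
The clause (NOT w4) is unit, so w4 = false.
Now (w4) is unsatisfied and unit — conflict.
Neither w0 = true nor w0 = false works.

UNSATISFIABLE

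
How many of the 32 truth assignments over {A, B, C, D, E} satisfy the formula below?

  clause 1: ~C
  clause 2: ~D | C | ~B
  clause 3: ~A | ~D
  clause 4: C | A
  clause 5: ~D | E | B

There are 2^5 = 32 truth assignments over (A, B, C, D, E).
Split on E. With E = 1, the clauses containing E are satisfied and ~E drops from the rest; 2 of the 2^4 = 16 assignments to the other variables satisfy what remains.
With E = 0, by the same count on the reduced clause set, 2 assignments work.
Total: 2 + 2 = 4.

4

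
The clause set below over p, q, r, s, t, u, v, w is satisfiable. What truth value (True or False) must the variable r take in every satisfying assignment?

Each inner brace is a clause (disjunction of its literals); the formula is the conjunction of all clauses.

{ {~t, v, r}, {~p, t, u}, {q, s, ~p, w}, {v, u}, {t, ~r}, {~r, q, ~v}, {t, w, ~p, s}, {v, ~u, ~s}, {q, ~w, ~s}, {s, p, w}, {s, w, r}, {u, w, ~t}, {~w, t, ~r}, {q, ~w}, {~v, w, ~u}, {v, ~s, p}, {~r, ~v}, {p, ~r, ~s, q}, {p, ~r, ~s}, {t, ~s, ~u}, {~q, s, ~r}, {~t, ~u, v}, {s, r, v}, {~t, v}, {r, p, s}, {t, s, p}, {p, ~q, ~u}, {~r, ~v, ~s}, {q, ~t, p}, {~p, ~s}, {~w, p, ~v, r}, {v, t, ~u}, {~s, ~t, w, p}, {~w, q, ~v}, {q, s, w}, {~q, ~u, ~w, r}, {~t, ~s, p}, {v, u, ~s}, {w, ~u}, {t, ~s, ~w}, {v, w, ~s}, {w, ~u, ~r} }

Suppose r = 1.
Unit clause (t) forces t = 1.
Unit clause (~v) forces v = 0.
But (v) is also a unit clause — contradiction.
So every satisfying assignment has r = False.

False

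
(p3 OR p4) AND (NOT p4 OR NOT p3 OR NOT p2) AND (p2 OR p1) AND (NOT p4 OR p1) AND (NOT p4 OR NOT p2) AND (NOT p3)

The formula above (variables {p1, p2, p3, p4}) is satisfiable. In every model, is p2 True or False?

False

Suppose p2 = true.
The clause (NOT p4) is unit, so p4 = false.
The clause (p3) is unit, so p3 = true.
That conflicts with the unit clause (NOT p3).
So every satisfying assignment has p2 = False.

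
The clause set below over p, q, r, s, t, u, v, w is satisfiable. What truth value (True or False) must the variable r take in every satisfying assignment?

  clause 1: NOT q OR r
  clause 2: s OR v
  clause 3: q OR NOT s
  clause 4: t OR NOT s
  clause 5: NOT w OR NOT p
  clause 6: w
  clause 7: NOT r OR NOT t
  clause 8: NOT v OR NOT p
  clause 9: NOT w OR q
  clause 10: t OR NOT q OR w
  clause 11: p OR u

True

Suppose r = false.
Unit clause (NOT q) forces q = false.
Unit clause (NOT s) forces s = false.
Unit clause (v) forces v = true.
Unit clause (w) forces w = true.
Now (NOT w) is unsatisfied and unit — conflict.
So every satisfying assignment has r = True.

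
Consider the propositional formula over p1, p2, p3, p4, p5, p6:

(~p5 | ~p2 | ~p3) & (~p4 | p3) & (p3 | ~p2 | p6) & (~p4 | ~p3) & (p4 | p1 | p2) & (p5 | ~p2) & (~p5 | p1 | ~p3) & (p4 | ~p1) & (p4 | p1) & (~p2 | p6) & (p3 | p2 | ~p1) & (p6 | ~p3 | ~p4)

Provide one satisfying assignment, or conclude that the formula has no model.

UNSATISFIABLE

Suppose p4 = 0.
The clause (~p1) is unit, so p1 = 0.
Now (p1) is unsatisfied and unit — conflict.
So p4 must be the other value — set p4 = 1.
The clause (p3) is unit, so p3 = 1.
Now (~p3) is unsatisfied and unit — conflict.
Neither p4 = 1 nor p4 = 0 works.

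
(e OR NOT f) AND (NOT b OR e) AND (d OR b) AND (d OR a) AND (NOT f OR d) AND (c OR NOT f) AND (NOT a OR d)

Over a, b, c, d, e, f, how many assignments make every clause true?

There are 2^6 = 64 truth assignments over (a, b, c, d, e, f).
Split on d. With d = true, the clauses containing d are satisfied and NOT d drops from the rest; 16 of the 2^5 = 32 assignments to the other variables satisfy what remains.
With d = false, by the same count on the reduced clause set, 0 assignments work.
(One model: a=F, b=F, c=F, d=T, e=F, f=F.)
Total: 16 + 0 = 16.

16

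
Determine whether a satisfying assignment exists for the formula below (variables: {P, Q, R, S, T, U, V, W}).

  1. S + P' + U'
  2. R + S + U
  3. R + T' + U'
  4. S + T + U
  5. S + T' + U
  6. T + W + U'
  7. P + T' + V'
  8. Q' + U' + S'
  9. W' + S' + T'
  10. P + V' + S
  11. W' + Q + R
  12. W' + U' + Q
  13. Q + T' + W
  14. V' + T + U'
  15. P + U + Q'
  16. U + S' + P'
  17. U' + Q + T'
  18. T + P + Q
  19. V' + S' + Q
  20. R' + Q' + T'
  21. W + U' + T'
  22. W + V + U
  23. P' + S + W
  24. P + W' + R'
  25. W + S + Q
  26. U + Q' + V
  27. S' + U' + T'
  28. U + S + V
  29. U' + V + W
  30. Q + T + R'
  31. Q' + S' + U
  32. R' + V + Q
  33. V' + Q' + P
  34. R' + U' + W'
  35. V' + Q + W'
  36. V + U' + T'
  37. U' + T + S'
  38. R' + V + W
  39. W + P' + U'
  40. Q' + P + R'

Suppose S = 0.
Suppose P = 0.
From the singleton clause (V'), V = 0.
From the singleton clause (U), U = 1.
From the singleton clause (W), W = 1.
From the singleton clause (Q), Q = 1.
From the singleton clause (R'), R = 0.
From the singleton clause (T'), T = 0.
All clauses are satisfied.
A satisfying assignment: P ↦ 0; Q ↦ 1; R ↦ 0; S ↦ 0; T ↦ 0; U ↦ 1; V ↦ 0; W ↦ 1.

Satisfiable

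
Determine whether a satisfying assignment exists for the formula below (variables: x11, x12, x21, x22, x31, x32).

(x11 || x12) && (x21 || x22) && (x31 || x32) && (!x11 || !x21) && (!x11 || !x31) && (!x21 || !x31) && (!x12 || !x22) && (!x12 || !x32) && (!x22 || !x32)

Case x11 = true:
Unit clause (!x21) forces x21 = false.
Unit clause (x22) forces x22 = true.
Unit clause (!x31) forces x31 = false.
Unit clause (x32) forces x32 = true.
But (!x32) is also a unit clause — contradiction.
Undo x11 and try x11 = false.
Unit clause (x12) forces x12 = true.
Unit clause (!x22) forces x22 = false.
Unit clause (x21) forces x21 = true.
Unit clause (!x31) forces x31 = false.
Unit clause (x32) forces x32 = true.
But (!x32) is also a unit clause — contradiction.
Either choice for x11 ends in contradiction.
No assignment satisfies every clause.

Unsatisfiable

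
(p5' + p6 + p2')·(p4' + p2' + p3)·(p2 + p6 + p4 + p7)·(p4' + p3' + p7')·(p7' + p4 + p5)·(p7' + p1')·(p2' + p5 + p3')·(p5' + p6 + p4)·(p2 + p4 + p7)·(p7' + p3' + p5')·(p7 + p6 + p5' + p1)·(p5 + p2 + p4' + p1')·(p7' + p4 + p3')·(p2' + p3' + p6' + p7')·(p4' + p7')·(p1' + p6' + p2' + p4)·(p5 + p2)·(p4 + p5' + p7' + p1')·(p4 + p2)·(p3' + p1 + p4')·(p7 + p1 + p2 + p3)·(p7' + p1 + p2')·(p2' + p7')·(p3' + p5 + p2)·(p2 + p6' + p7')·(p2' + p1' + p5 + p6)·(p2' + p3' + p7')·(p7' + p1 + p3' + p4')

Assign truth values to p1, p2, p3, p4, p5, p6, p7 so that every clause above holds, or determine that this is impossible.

p1 ↦ 1, p2 ↦ 0, p3 ↦ 1, p4 ↦ 1, p5 ↦ 1, p6 ↦ 0, p7 ↦ 0

Branch on p7: set p7 = 0.
Branch on p2: set p2 = 0.
Unit clause (p4) forces p4 = 1.
Unit clause (p5) forces p5 = 1.
Branch on p6: set p6 = 0.
Unit clause (p1) forces p1 = 1.
All clauses hold; p3 can take either value.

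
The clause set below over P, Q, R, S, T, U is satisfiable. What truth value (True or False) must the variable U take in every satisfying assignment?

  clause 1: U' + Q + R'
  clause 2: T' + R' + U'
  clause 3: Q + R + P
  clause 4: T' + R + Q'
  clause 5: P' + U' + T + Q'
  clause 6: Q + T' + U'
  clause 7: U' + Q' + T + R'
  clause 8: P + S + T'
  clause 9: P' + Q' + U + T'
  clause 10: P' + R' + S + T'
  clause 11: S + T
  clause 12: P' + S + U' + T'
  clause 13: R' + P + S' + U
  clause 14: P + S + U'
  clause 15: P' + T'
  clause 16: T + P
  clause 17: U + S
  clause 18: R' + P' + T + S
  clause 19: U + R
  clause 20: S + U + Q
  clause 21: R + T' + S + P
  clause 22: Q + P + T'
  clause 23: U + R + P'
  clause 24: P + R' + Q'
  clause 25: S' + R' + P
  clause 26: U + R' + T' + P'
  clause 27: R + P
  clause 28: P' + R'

Suppose U = 0.
The clause (S) is unit, so S = 1.
The clause (R) is unit, so R = 1.
The clause (P) is unit, so P = 1.
Now (P') is unsatisfied and unit — conflict.
So every satisfying assignment has U = True.

True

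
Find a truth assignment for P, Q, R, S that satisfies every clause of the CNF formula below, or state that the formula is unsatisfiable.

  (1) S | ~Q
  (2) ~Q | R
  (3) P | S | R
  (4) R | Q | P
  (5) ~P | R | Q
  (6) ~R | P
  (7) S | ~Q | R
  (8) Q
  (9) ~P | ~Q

UNSATISFIABLE

From the singleton clause (Q), Q = 1.
From the singleton clause (S), S = 1.
From the singleton clause (R), R = 1.
From the singleton clause (P), P = 1.
Now (~P) is unsatisfied and unit — conflict.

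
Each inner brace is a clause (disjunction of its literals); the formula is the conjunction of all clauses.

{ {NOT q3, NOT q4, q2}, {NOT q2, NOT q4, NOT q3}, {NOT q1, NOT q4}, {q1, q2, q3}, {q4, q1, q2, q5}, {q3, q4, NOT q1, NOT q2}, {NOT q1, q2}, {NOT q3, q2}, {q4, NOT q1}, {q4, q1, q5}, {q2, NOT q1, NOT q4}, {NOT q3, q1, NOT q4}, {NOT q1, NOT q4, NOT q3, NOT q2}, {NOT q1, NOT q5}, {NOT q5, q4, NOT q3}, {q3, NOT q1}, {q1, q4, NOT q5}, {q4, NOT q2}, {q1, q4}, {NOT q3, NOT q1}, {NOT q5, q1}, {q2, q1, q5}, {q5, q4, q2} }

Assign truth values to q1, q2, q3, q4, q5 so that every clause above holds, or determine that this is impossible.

Suppose q1 = false.
From the singleton clause (q4), q4 = true.
From the singleton clause (NOT q3), q3 = false.
From the singleton clause (q2), q2 = true.
From the singleton clause (NOT q5), q5 = false.
This assignment satisfies each clause.

q1: false, q2: true, q3: false, q4: true, q5: false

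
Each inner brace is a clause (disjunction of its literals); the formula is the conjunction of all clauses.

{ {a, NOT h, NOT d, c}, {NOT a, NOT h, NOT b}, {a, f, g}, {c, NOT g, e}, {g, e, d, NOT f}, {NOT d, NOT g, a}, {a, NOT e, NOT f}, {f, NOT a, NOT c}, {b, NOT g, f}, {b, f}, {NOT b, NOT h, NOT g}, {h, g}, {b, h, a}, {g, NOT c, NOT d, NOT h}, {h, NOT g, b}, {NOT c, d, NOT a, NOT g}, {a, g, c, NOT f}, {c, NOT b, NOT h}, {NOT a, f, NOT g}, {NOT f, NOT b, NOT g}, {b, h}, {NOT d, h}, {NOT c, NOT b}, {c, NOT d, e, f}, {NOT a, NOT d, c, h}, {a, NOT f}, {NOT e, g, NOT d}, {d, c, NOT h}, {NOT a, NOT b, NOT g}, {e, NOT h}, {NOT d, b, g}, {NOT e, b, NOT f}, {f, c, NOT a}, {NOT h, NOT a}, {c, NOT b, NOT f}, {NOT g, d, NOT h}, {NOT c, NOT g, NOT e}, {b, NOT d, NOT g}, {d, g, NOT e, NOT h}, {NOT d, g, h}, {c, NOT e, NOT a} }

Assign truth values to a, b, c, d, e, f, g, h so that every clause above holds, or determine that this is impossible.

Case b = true:
Unit clause (NOT c) forces c = false.
Unit clause (NOT h) forces h = false.
Unit clause (g) forces g = true.
Unit clause (e) forces e = true.
Unit clause (NOT f) forces f = false.
Unit clause (NOT a) forces a = false.
Unit clause (NOT d) forces d = false.
This assignment satisfies each clause.

a=false, b=true, c=false, d=false, e=true, f=false, g=true, h=false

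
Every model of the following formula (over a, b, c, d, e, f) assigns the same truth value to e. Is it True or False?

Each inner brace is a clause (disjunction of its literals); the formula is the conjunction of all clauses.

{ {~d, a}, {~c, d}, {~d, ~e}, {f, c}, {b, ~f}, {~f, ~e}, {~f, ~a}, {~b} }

Suppose e = 1.
(~d) alone gives d = 0.
(~c) alone gives c = 0.
(f) alone gives f = 1.
Now (~f) is unsatisfied and unit — conflict.
So every satisfying assignment has e = False.

False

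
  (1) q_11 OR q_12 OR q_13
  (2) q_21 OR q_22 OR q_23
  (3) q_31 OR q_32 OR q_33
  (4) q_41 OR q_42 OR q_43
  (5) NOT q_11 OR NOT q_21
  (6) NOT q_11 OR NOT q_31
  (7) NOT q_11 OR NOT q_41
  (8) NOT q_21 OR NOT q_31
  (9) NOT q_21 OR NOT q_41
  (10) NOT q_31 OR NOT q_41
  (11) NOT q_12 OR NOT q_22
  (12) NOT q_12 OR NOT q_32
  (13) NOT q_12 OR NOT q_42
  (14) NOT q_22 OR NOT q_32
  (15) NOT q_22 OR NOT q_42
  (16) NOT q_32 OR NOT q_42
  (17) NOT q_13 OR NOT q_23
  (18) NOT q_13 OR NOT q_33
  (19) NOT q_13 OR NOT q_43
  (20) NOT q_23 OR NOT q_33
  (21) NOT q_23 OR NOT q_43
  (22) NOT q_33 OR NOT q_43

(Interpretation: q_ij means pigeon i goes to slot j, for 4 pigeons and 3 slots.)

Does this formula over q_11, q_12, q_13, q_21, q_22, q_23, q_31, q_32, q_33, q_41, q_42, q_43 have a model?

Try q_11 = false.
Try q_12 = true.
Unit clause (NOT q_22) forces q_22 = false.
Unit clause (NOT q_32) forces q_32 = false.
Unit clause (NOT q_42) forces q_42 = false.
Try q_21 = true.
Unit clause (NOT q_31) forces q_31 = false.
Unit clause (q_33) forces q_33 = true.
Unit clause (NOT q_41) forces q_41 = false.
Unit clause (q_43) forces q_43 = true.
But (NOT q_43) is also a unit clause — contradiction.
Undo q_21 and try q_21 = false.
Unit clause (q_23) forces q_23 = true.
Unit clause (NOT q_13) forces q_13 = false.
Unit clause (NOT q_33) forces q_33 = false.
Unit clause (q_31) forces q_31 = true.
Unit clause (NOT q_41) forces q_41 = false.
Unit clause (q_43) forces q_43 = true.
But (NOT q_43) is also a unit clause — contradiction.
Both values of q_21 lead to a conflict.
Undo q_12 and try q_12 = false.
Unit clause (q_13) forces q_13 = true.
Unit clause (NOT q_23) forces q_23 = false.
Unit clause (NOT q_33) forces q_33 = false.
Unit clause (NOT q_43) forces q_43 = false.
Try q_21 = true.
Unit clause (NOT q_31) forces q_31 = false.
Unit clause (q_32) forces q_32 = true.
Unit clause (NOT q_41) forces q_41 = false.
Unit clause (q_42) forces q_42 = true.
But (NOT q_42) is also a unit clause — contradiction.
Undo q_21 and try q_21 = false.
Unit clause (q_22) forces q_22 = true.
Unit clause (NOT q_32) forces q_32 = false.
Unit clause (q_31) forces q_31 = true.
Unit clause (NOT q_41) forces q_41 = false.
Unit clause (q_42) forces q_42 = true.
But (NOT q_42) is also a unit clause — contradiction.
Both values of q_21 lead to a conflict.
Both values of q_12 lead to a conflict.
Undo q_11 and try q_11 = true.
Unit clause (NOT q_21) forces q_21 = false.
Unit clause (NOT q_31) forces q_31 = false.
Unit clause (NOT q_41) forces q_41 = false.
Try q_22 = true.
Unit clause (NOT q_12) forces q_12 = false.
Unit clause (NOT q_32) forces q_32 = false.
Unit clause (q_33) forces q_33 = true.
Unit clause (NOT q_42) forces q_42 = false.
Unit clause (q_43) forces q_43 = true.
But (NOT q_43) is also a unit clause — contradiction.
Undo q_22 and try q_22 = false.
Unit clause (q_23) forces q_23 = true.
Unit clause (NOT q_13) forces q_13 = false.
Unit clause (NOT q_33) forces q_33 = false.
Unit clause (q_32) forces q_32 = true.
Unit clause (NOT q_12) forces q_12 = false.
Unit clause (NOT q_42) forces q_42 = false.
Unit clause (q_43) forces q_43 = true.
But (NOT q_43) is also a unit clause — contradiction.
Both values of q_22 lead to a conflict.
Both values of q_11 lead to a conflict.
No assignment satisfies every clause.

No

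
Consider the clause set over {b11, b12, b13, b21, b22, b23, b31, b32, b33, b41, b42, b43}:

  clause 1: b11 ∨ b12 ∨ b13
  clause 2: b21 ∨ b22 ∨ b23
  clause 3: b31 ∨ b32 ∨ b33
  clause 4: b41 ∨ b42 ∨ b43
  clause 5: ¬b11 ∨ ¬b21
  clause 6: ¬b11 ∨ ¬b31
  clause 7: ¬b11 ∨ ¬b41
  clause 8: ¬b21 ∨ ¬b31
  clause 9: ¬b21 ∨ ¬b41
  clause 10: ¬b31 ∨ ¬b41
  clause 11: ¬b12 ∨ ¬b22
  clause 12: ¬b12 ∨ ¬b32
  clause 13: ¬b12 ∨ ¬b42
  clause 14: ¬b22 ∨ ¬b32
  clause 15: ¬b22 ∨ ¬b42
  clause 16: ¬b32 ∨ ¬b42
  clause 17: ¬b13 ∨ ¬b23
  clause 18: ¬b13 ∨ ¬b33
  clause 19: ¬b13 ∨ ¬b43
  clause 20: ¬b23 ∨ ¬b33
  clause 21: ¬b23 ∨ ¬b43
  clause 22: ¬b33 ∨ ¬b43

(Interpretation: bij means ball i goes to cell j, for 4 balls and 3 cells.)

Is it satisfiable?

No

Try b11 = False.
Try b12 = True.
Unit clause (¬b22) forces b22 = False.
Unit clause (¬b32) forces b32 = False.
Unit clause (¬b42) forces b42 = False.
Try b21 = True.
Unit clause (¬b31) forces b31 = False.
Unit clause (b33) forces b33 = True.
Unit clause (¬b41) forces b41 = False.
Unit clause (b43) forces b43 = True.
That conflicts with the unit clause (¬b43).
That branch fails; take b21 = False instead.
Unit clause (b23) forces b23 = True.
Unit clause (¬b13) forces b13 = False.
Unit clause (¬b33) forces b33 = False.
Unit clause (b31) forces b31 = True.
Unit clause (¬b41) forces b41 = False.
Unit clause (b43) forces b43 = True.
That conflicts with the unit clause (¬b43).
Both values of b21 lead to a conflict.
That branch fails; take b12 = False instead.
Unit clause (b13) forces b13 = True.
Unit clause (¬b23) forces b23 = False.
Unit clause (¬b33) forces b33 = False.
Unit clause (¬b43) forces b43 = False.
Try b21 = True.
Unit clause (¬b31) forces b31 = False.
Unit clause (b32) forces b32 = True.
Unit clause (¬b41) forces b41 = False.
Unit clause (b42) forces b42 = True.
That conflicts with the unit clause (¬b42).
That branch fails; take b21 = False instead.
Unit clause (b22) forces b22 = True.
Unit clause (¬b32) forces b32 = False.
Unit clause (b31) forces b31 = True.
Unit clause (¬b41) forces b41 = False.
Unit clause (b42) forces b42 = True.
That conflicts with the unit clause (¬b42).
Both values of b21 lead to a conflict.
Both values of b12 lead to a conflict.
That branch fails; take b11 = True instead.
Unit clause (¬b21) forces b21 = False.
Unit clause (¬b31) forces b31 = False.
Unit clause (¬b41) forces b41 = False.
Try b22 = True.
Unit clause (¬b12) forces b12 = False.
Unit clause (¬b32) forces b32 = False.
Unit clause (b33) forces b33 = True.
Unit clause (¬b42) forces b42 = False.
Unit clause (b43) forces b43 = True.
That conflicts with the unit clause (¬b43).
That branch fails; take b22 = False instead.
Unit clause (b23) forces b23 = True.
Unit clause (¬b13) forces b13 = False.
Unit clause (¬b33) forces b33 = False.
Unit clause (b32) forces b32 = True.
Unit clause (¬b12) forces b12 = False.
Unit clause (¬b42) forces b42 = False.
Unit clause (b43) forces b43 = True.
That conflicts with the unit clause (¬b43).
Both values of b22 lead to a conflict.
Both values of b11 lead to a conflict.
No assignment satisfies every clause.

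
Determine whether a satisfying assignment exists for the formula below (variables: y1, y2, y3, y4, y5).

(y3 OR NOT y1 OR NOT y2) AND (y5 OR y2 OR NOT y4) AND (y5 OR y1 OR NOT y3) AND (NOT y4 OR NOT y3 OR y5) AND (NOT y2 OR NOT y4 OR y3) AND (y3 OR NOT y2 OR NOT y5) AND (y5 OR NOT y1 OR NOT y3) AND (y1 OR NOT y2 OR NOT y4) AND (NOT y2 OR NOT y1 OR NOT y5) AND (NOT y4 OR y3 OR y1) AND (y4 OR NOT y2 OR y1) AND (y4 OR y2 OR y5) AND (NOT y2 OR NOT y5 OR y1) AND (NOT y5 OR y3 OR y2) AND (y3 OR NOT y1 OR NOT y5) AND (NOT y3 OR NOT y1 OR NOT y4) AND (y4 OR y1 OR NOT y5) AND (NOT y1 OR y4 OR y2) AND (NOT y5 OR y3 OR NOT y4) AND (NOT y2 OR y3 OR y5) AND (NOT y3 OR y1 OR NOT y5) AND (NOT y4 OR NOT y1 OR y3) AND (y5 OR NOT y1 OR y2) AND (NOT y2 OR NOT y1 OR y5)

Unsatisfiable

Try y3 = true.
Try y5 = true.
Unit clause (y1) forces y1 = true.
Unit clause (NOT y2) forces y2 = false.
Unit clause (NOT y4) forces y4 = false.
But (y4) is also a unit clause — contradiction.
So y5 must be the other value — set y5 = false.
Unit clause (y1) forces y1 = true.
But (NOT y1) is also a unit clause — contradiction.
Neither y5 = true nor y5 = false works.
So y3 must be the other value — set y3 = false.
Try y1 = false.
Unit clause (NOT y4) forces y4 = false.
Unit clause (NOT y2) forces y2 = false.
Unit clause (y5) forces y5 = true.
But (NOT y5) is also a unit clause — contradiction.
So y1 must be the other value — set y1 = true.
Unit clause (NOT y2) forces y2 = false.
Unit clause (NOT y5) forces y5 = false.
But (y5) is also a unit clause — contradiction.
Neither y1 = true nor y1 = false works.
Neither y3 = true nor y3 = false works.
No assignment satisfies every clause.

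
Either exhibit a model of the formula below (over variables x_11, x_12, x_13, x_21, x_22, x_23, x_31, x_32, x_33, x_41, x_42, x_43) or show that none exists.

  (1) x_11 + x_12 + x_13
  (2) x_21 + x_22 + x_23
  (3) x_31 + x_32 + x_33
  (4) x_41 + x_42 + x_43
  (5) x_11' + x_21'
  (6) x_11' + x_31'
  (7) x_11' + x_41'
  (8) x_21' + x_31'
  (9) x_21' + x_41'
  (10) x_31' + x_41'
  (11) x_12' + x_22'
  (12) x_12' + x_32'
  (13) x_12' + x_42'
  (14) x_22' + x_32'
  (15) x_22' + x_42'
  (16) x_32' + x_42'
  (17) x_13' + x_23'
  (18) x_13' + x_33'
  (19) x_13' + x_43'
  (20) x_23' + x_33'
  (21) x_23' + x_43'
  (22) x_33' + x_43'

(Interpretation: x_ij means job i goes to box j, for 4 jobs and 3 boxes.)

UNSATISFIABLE

Branch on x_11: set x_11 = 0.
Branch on x_12: set x_12 = 1.
The clause (x_22') is unit, so x_22 = 0.
The clause (x_32') is unit, so x_32 = 0.
The clause (x_42') is unit, so x_42 = 0.
Branch on x_21: set x_21 = 1.
The clause (x_31') is unit, so x_31 = 0.
The clause (x_33) is unit, so x_33 = 1.
The clause (x_41') is unit, so x_41 = 0.
The clause (x_43) is unit, so x_43 = 1.
That conflicts with the unit clause (x_43').
That branch fails; take x_21 = 0 instead.
The clause (x_23) is unit, so x_23 = 1.
The clause (x_13') is unit, so x_13 = 0.
The clause (x_33') is unit, so x_33 = 0.
The clause (x_31) is unit, so x_31 = 1.
The clause (x_41') is unit, so x_41 = 0.
The clause (x_43) is unit, so x_43 = 1.
That conflicts with the unit clause (x_43').
Neither x_21 = 1 nor x_21 = 0 works.
That branch fails; take x_12 = 0 instead.
The clause (x_13) is unit, so x_13 = 1.
The clause (x_23') is unit, so x_23 = 0.
The clause (x_33') is unit, so x_33 = 0.
The clause (x_43') is unit, so x_43 = 0.
Branch on x_21: set x_21 = 1.
The clause (x_31') is unit, so x_31 = 0.
The clause (x_32) is unit, so x_32 = 1.
The clause (x_41') is unit, so x_41 = 0.
The clause (x_42) is unit, so x_42 = 1.
That conflicts with the unit clause (x_42').
That branch fails; take x_21 = 0 instead.
The clause (x_22) is unit, so x_22 = 1.
The clause (x_32') is unit, so x_32 = 0.
The clause (x_31) is unit, so x_31 = 1.
The clause (x_41') is unit, so x_41 = 0.
The clause (x_42) is unit, so x_42 = 1.
That conflicts with the unit clause (x_42').
Neither x_21 = 1 nor x_21 = 0 works.
Neither x_12 = 1 nor x_12 = 0 works.
That branch fails; take x_11 = 1 instead.
The clause (x_21') is unit, so x_21 = 0.
The clause (x_31') is unit, so x_31 = 0.
The clause (x_41') is unit, so x_41 = 0.
Branch on x_22: set x_22 = 1.
The clause (x_12') is unit, so x_12 = 0.
The clause (x_32') is unit, so x_32 = 0.
The clause (x_33) is unit, so x_33 = 1.
The clause (x_42') is unit, so x_42 = 0.
The clause (x_43) is unit, so x_43 = 1.
That conflicts with the unit clause (x_43').
That branch fails; take x_22 = 0 instead.
The clause (x_23) is unit, so x_23 = 1.
The clause (x_13') is unit, so x_13 = 0.
The clause (x_33') is unit, so x_33 = 0.
The clause (x_32) is unit, so x_32 = 1.
The clause (x_12') is unit, so x_12 = 0.
The clause (x_42') is unit, so x_42 = 0.
The clause (x_43) is unit, so x_43 = 1.
That conflicts with the unit clause (x_43').
Neither x_22 = 1 nor x_22 = 0 works.
Neither x_11 = 1 nor x_11 = 0 works.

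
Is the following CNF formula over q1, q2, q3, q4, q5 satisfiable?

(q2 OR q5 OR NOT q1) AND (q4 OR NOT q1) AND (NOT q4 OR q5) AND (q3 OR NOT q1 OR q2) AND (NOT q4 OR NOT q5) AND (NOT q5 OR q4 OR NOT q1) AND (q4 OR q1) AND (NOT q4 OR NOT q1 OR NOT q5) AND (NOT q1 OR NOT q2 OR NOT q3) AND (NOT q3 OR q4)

No, unsatisfiable

Suppose q4 = true.
From the singleton clause (q5), q5 = true.
But (NOT q5) is also a unit clause — contradiction.
So q4 must be the other value — set q4 = false.
From the singleton clause (NOT q1), q1 = false.
But (q1) is also a unit clause — contradiction.
Either choice for q4 ends in contradiction.
No assignment satisfies every clause.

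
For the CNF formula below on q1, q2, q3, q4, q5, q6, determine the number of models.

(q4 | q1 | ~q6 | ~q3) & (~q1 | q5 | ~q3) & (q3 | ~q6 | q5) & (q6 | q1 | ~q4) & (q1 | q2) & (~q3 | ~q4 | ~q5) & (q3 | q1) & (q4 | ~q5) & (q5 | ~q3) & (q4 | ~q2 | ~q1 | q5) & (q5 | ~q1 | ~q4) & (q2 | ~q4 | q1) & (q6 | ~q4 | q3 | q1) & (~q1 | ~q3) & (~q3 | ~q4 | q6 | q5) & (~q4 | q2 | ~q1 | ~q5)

There are 2^6 = 64 truth assignments over (q1, q2, q3, q4, q5, q6).
Split on q4. With q4 = 1, the clauses containing q4 are satisfied and ~q4 drops from the rest; 2 of the 2^5 = 32 assignments to the other variables satisfy what remains.
With q4 = 0, by the same count on the reduced clause set, 1 assignment works.
(One model: q1=T, q2=F, q3=F, q4=F, q5=F, q6=F.)
Total: 2 + 1 = 3.

3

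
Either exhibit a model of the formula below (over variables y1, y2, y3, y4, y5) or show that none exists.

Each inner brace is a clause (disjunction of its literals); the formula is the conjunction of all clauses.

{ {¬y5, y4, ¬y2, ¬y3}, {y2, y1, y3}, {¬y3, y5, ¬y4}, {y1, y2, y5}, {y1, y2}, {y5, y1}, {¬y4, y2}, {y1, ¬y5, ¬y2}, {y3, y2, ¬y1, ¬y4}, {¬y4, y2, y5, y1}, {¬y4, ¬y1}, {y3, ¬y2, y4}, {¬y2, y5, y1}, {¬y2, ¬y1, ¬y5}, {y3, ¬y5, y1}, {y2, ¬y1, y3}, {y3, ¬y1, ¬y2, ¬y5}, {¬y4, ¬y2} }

y1=True, y2=False, y3=True, y4=False, y5=False

Case y1 = True:
From the singleton clause (¬y4), y4 = False.
Case y3 = True:
Case y5 = False:
No clause remains; y2 is free.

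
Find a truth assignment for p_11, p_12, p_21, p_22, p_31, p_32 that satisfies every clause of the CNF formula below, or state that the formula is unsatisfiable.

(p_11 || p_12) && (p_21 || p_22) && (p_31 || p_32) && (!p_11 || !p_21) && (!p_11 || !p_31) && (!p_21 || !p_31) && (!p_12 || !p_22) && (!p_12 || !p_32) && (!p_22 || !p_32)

UNSATISFIABLE

Case p_11 = true:
The clause (!p_21) is unit, so p_21 = false.
The clause (p_22) is unit, so p_22 = true.
The clause (!p_31) is unit, so p_31 = false.
The clause (p_32) is unit, so p_32 = true.
That conflicts with the unit clause (!p_32).
So p_11 must be the other value — set p_11 = false.
The clause (p_12) is unit, so p_12 = true.
The clause (!p_22) is unit, so p_22 = false.
The clause (p_21) is unit, so p_21 = true.
The clause (!p_31) is unit, so p_31 = false.
The clause (p_32) is unit, so p_32 = true.
That conflicts with the unit clause (!p_32).
Neither p_11 = true nor p_11 = false works.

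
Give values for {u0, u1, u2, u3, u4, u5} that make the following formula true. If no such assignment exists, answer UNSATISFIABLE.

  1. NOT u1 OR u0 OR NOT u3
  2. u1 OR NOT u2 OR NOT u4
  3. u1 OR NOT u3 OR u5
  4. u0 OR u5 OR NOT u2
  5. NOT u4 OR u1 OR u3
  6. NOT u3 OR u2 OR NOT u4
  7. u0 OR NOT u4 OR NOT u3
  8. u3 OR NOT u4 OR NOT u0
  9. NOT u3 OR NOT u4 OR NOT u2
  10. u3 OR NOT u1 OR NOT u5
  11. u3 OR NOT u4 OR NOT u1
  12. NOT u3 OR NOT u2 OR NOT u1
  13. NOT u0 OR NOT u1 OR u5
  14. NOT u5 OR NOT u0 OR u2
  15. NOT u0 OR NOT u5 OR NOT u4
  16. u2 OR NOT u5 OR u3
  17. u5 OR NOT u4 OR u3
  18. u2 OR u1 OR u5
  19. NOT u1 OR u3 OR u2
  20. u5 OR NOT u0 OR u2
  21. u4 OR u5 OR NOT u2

Try u1 = false.
Try u2 = false.
From the singleton clause (u5), u5 = true.
From the singleton clause (NOT u0), u0 = false.
From the singleton clause (u3), u3 = true.
From the singleton clause (NOT u4), u4 = false.
Every clause now holds.

u0 ↦ false, u1 ↦ false, u2 ↦ false, u3 ↦ true, u4 ↦ false, u5 ↦ true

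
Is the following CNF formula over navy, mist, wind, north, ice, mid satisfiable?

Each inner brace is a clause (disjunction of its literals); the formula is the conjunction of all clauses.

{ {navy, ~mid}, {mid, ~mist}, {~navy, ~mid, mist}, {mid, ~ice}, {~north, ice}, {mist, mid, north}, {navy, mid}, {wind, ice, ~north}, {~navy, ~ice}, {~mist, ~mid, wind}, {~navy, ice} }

Branch on navy: set navy = 1.
(~ice) alone gives ice = 0.
That conflicts with the unit clause (ice).
So navy must be the other value — set navy = 0.
(~mid) alone gives mid = 0.
That conflicts with the unit clause (mid).
Both values of navy lead to a conflict.
No assignment satisfies every clause.

Unsatisfiable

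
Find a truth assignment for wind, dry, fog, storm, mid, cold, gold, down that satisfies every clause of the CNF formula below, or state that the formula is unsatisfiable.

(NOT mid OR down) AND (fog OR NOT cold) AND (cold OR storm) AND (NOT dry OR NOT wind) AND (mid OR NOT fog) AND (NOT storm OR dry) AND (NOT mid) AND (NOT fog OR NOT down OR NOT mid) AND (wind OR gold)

wind ↦ false; dry ↦ true; fog ↦ false; storm ↦ true; mid ↦ false; cold ↦ false; gold ↦ true; down ↦ true

The clause (NOT mid) is unit, so mid = false.
The clause (NOT fog) is unit, so fog = false.
The clause (NOT cold) is unit, so cold = false.
The clause (storm) is unit, so storm = true.
The clause (dry) is unit, so dry = true.
The clause (NOT wind) is unit, so wind = false.
The clause (gold) is unit, so gold = true.
Every clause is now satisfied; down is unconstrained.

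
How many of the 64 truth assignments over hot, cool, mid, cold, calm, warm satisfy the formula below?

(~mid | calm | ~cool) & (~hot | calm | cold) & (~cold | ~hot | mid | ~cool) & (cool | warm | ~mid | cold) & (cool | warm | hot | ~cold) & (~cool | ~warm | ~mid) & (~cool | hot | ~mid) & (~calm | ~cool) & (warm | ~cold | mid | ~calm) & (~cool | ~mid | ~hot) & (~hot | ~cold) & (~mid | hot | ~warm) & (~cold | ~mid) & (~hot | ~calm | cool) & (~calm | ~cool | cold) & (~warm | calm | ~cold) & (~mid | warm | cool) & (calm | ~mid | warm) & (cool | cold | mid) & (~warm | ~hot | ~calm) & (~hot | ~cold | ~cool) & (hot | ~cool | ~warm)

3

There are 2^6 = 64 truth assignments over (hot, cool, mid, cold, calm, warm).
Split on hot. With hot = 1, the clauses containing hot are satisfied and ~hot drops from the rest; 0 of the 2^5 = 32 assignments to the other variables satisfy what remains.
With hot = 0, by the same count on the reduced clause set, 3 assignments work.
(One model: hot=F, cool=F, mid=F, cold=T, calm=T, warm=T.)
Total: 0 + 3 = 3.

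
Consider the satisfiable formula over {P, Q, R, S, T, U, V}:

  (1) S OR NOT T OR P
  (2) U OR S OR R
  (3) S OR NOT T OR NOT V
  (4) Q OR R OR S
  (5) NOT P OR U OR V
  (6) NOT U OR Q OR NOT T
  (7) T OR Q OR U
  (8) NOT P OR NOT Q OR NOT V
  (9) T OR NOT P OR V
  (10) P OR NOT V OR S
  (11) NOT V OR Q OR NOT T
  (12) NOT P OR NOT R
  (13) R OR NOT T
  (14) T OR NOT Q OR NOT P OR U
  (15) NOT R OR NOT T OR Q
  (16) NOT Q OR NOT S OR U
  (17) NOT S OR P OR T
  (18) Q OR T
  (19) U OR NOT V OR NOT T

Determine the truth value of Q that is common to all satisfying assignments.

True

Suppose Q = false.
The clause (T) is unit, so T = true.
The clause (NOT U) is unit, so U = false.
The clause (NOT V) is unit, so V = false.
The clause (NOT P) is unit, so P = false.
The clause (S) is unit, so S = true.
The clause (R) is unit, so R = true.
But (NOT R) is also a unit clause — contradiction.
So every satisfying assignment has Q = True.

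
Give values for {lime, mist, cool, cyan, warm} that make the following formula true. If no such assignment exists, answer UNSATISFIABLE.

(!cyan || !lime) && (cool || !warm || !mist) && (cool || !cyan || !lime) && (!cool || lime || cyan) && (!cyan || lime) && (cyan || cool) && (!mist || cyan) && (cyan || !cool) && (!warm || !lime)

UNSATISFIABLE

Branch on cyan: set cyan = false.
Unit clause (cool) forces cool = true.
That conflicts with the unit clause (!cool).
That branch fails; take cyan = true instead.
Unit clause (!lime) forces lime = false.
That conflicts with the unit clause (lime).
Either choice for cyan ends in contradiction.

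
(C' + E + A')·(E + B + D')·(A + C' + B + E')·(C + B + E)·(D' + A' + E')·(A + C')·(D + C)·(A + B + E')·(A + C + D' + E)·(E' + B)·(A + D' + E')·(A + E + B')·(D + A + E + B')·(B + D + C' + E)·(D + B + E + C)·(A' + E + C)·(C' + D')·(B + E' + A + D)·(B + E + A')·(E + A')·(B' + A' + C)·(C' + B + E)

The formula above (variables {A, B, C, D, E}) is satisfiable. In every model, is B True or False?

True

Suppose B = 0.
Unit clause (E') forces E = 0.
Unit clause (D') forces D = 0.
Unit clause (C) forces C = 1.
That conflicts with the unit clause (C').
So every satisfying assignment has B = True.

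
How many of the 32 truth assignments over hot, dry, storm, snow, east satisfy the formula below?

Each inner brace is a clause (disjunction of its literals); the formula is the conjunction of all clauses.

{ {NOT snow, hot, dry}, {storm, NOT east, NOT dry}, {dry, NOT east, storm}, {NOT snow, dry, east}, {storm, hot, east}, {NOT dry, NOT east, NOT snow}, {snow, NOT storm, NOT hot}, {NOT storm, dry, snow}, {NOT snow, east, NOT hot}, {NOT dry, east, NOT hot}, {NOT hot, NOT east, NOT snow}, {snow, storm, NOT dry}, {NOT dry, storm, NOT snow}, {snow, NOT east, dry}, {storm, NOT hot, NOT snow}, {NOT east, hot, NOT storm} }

3

There are 2^5 = 32 truth assignments over (hot, dry, storm, snow, east).
Split on snow. With snow = true, the clauses containing snow are satisfied and NOT snow drops from the rest; 1 of the 2^4 = 16 assignments to the other variables satisfy what remains.
With snow = false, by the same count on the reduced clause set, 2 assignments work.
Total: 1 + 2 = 3.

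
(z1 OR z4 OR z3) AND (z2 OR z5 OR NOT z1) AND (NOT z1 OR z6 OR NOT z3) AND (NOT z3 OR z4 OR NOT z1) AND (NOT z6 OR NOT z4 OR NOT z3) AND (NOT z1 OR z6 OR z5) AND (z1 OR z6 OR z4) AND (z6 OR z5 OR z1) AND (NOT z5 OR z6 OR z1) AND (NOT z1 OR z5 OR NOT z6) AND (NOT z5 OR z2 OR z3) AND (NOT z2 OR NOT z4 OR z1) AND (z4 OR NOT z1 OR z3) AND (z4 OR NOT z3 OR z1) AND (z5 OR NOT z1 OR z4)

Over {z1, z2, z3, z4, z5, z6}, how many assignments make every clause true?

There are 2^6 = 64 truth assignments over (z1, z2, z3, z4, z5, z6).
Split on z4. With z4 = true, the clauses containing z4 are satisfied and NOT z4 drops from the rest; 3 of the 2^5 = 32 assignments to the other variables satisfy what remains.
With z4 = false, by the same count on the reduced clause set, 0 assignments work.
(One model: z1=F, z2=F, z3=F, z4=T, z5=F, z6=T.)
Total: 3 + 0 = 3.

3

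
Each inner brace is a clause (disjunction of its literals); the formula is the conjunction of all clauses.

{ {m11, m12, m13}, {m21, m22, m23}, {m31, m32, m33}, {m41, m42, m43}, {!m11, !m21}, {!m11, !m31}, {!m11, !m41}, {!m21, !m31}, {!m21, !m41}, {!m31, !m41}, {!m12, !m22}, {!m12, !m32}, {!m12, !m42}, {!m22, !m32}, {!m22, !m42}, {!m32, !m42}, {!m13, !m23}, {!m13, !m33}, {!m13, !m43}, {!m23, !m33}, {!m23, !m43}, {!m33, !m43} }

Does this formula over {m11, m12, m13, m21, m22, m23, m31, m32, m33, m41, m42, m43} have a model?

No, unsatisfiable

Branch on m11: set m11 = false.
Branch on m12: set m12 = true.
The clause (!m22) is unit, so m22 = false.
The clause (!m32) is unit, so m32 = false.
The clause (!m42) is unit, so m42 = false.
Branch on m21: set m21 = true.
The clause (!m31) is unit, so m31 = false.
The clause (m33) is unit, so m33 = true.
The clause (!m41) is unit, so m41 = false.
The clause (m43) is unit, so m43 = true.
But (!m43) is also a unit clause — contradiction.
Undo m21 and try m21 = false.
The clause (m23) is unit, so m23 = true.
The clause (!m13) is unit, so m13 = false.
The clause (!m33) is unit, so m33 = false.
The clause (m31) is unit, so m31 = true.
The clause (!m41) is unit, so m41 = false.
The clause (m43) is unit, so m43 = true.
But (!m43) is also a unit clause — contradiction.
Neither m21 = true nor m21 = false works.
Undo m12 and try m12 = false.
The clause (m13) is unit, so m13 = true.
The clause (!m23) is unit, so m23 = false.
The clause (!m33) is unit, so m33 = false.
The clause (!m43) is unit, so m43 = false.
Branch on m21: set m21 = true.
The clause (!m31) is unit, so m31 = false.
The clause (m32) is unit, so m32 = true.
The clause (!m41) is unit, so m41 = false.
The clause (m42) is unit, so m42 = true.
But (!m42) is also a unit clause — contradiction.
Undo m21 and try m21 = false.
The clause (m22) is unit, so m22 = true.
The clause (!m32) is unit, so m32 = false.
The clause (m31) is unit, so m31 = true.
The clause (!m41) is unit, so m41 = false.
The clause (m42) is unit, so m42 = true.
But (!m42) is also a unit clause — contradiction.
Neither m21 = true nor m21 = false works.
Neither m12 = true nor m12 = false works.
Undo m11 and try m11 = true.
The clause (!m21) is unit, so m21 = false.
The clause (!m31) is unit, so m31 = false.
The clause (!m41) is unit, so m41 = false.
Branch on m22: set m22 = true.
The clause (!m12) is unit, so m12 = false.
The clause (!m32) is unit, so m32 = false.
The clause (m33) is unit, so m33 = true.
The clause (!m42) is unit, so m42 = false.
The clause (m43) is unit, so m43 = true.
But (!m43) is also a unit clause — contradiction.
Undo m22 and try m22 = false.
The clause (m23) is unit, so m23 = true.
The clause (!m13) is unit, so m13 = false.
The clause (!m33) is unit, so m33 = false.
The clause (m32) is unit, so m32 = true.
The clause (!m12) is unit, so m12 = false.
The clause (!m42) is unit, so m42 = false.
The clause (m43) is unit, so m43 = true.
But (!m43) is also a unit clause — contradiction.
Neither m22 = true nor m22 = false works.
Neither m11 = true nor m11 = false works.
No assignment satisfies every clause.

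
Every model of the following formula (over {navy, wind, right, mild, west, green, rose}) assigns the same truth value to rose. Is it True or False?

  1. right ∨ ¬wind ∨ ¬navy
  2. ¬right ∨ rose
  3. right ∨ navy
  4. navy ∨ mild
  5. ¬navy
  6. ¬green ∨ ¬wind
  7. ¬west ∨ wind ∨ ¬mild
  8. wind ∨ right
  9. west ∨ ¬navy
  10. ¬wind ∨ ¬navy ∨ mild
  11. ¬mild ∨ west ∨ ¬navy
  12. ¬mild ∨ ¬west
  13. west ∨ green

Suppose rose = False.
The clause (¬right) is unit, so right = False.
The clause (navy) is unit, so navy = True.
But (¬navy) is also a unit clause — contradiction.
So every satisfying assignment has rose = True.

True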